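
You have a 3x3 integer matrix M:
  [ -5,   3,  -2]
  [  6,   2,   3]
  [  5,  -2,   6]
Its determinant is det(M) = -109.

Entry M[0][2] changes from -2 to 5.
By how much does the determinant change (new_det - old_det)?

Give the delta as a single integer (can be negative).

Cofactor C_02 = -22
Entry delta = 5 - -2 = 7
Det delta = entry_delta * cofactor = 7 * -22 = -154

Answer: -154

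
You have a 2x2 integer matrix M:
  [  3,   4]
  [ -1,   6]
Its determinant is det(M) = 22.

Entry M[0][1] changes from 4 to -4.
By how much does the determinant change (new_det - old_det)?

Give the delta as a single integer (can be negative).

Answer: -8

Derivation:
Cofactor C_01 = 1
Entry delta = -4 - 4 = -8
Det delta = entry_delta * cofactor = -8 * 1 = -8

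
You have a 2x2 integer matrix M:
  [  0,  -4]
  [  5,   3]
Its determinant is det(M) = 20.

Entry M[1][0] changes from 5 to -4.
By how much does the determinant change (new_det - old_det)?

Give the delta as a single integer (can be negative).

Cofactor C_10 = 4
Entry delta = -4 - 5 = -9
Det delta = entry_delta * cofactor = -9 * 4 = -36

Answer: -36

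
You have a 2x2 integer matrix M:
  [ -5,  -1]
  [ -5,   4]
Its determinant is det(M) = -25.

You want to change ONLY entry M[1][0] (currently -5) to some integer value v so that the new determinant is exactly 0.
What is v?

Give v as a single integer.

det is linear in entry M[1][0]: det = old_det + (v - -5) * C_10
Cofactor C_10 = 1
Want det = 0: -25 + (v - -5) * 1 = 0
  (v - -5) = 25 / 1 = 25
  v = -5 + (25) = 20

Answer: 20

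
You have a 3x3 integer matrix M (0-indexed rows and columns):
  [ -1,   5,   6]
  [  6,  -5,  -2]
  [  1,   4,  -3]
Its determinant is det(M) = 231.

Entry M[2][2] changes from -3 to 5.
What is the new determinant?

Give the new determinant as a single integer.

det is linear in row 2: changing M[2][2] by delta changes det by delta * cofactor(2,2).
Cofactor C_22 = (-1)^(2+2) * minor(2,2) = -25
Entry delta = 5 - -3 = 8
Det delta = 8 * -25 = -200
New det = 231 + -200 = 31

Answer: 31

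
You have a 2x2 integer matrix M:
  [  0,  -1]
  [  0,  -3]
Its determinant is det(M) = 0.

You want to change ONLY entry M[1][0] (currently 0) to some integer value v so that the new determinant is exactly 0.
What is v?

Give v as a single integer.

det is linear in entry M[1][0]: det = old_det + (v - 0) * C_10
Cofactor C_10 = 1
Want det = 0: 0 + (v - 0) * 1 = 0
  (v - 0) = 0 / 1 = 0
  v = 0 + (0) = 0

Answer: 0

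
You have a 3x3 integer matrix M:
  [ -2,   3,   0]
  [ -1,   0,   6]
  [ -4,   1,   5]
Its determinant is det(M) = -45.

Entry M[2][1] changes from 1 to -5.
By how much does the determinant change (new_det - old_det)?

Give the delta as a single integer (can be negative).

Answer: -72

Derivation:
Cofactor C_21 = 12
Entry delta = -5 - 1 = -6
Det delta = entry_delta * cofactor = -6 * 12 = -72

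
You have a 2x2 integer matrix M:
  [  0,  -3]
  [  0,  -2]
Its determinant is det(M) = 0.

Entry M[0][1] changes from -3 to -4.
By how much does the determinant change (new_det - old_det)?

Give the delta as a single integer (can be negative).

Answer: 0

Derivation:
Cofactor C_01 = 0
Entry delta = -4 - -3 = -1
Det delta = entry_delta * cofactor = -1 * 0 = 0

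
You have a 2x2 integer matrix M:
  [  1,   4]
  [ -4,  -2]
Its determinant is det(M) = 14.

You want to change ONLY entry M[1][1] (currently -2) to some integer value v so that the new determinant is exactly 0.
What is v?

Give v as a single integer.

Answer: -16

Derivation:
det is linear in entry M[1][1]: det = old_det + (v - -2) * C_11
Cofactor C_11 = 1
Want det = 0: 14 + (v - -2) * 1 = 0
  (v - -2) = -14 / 1 = -14
  v = -2 + (-14) = -16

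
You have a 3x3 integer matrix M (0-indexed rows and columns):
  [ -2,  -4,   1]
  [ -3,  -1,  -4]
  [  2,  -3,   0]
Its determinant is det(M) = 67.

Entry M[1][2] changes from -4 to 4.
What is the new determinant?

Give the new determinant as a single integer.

det is linear in row 1: changing M[1][2] by delta changes det by delta * cofactor(1,2).
Cofactor C_12 = (-1)^(1+2) * minor(1,2) = -14
Entry delta = 4 - -4 = 8
Det delta = 8 * -14 = -112
New det = 67 + -112 = -45

Answer: -45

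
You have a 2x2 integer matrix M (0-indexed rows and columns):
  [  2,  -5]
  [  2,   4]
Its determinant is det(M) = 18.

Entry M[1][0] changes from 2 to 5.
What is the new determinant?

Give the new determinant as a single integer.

Answer: 33

Derivation:
det is linear in row 1: changing M[1][0] by delta changes det by delta * cofactor(1,0).
Cofactor C_10 = (-1)^(1+0) * minor(1,0) = 5
Entry delta = 5 - 2 = 3
Det delta = 3 * 5 = 15
New det = 18 + 15 = 33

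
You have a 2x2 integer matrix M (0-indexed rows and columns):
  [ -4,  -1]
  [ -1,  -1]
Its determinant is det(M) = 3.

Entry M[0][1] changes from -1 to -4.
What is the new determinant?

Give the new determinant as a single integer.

Answer: 0

Derivation:
det is linear in row 0: changing M[0][1] by delta changes det by delta * cofactor(0,1).
Cofactor C_01 = (-1)^(0+1) * minor(0,1) = 1
Entry delta = -4 - -1 = -3
Det delta = -3 * 1 = -3
New det = 3 + -3 = 0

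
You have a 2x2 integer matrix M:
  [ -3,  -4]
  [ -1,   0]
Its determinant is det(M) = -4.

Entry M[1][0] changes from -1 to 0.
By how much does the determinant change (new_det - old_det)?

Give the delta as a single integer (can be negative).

Cofactor C_10 = 4
Entry delta = 0 - -1 = 1
Det delta = entry_delta * cofactor = 1 * 4 = 4

Answer: 4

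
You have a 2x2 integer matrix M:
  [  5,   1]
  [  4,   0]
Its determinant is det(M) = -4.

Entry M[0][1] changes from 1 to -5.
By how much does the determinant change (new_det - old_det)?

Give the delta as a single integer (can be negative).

Answer: 24

Derivation:
Cofactor C_01 = -4
Entry delta = -5 - 1 = -6
Det delta = entry_delta * cofactor = -6 * -4 = 24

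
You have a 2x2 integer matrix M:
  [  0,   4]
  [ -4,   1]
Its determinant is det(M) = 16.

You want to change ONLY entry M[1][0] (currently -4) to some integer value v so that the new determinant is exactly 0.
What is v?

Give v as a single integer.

Answer: 0

Derivation:
det is linear in entry M[1][0]: det = old_det + (v - -4) * C_10
Cofactor C_10 = -4
Want det = 0: 16 + (v - -4) * -4 = 0
  (v - -4) = -16 / -4 = 4
  v = -4 + (4) = 0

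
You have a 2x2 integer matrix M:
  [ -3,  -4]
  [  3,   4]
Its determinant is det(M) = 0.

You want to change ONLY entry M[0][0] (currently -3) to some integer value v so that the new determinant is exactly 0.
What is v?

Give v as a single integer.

Answer: -3

Derivation:
det is linear in entry M[0][0]: det = old_det + (v - -3) * C_00
Cofactor C_00 = 4
Want det = 0: 0 + (v - -3) * 4 = 0
  (v - -3) = 0 / 4 = 0
  v = -3 + (0) = -3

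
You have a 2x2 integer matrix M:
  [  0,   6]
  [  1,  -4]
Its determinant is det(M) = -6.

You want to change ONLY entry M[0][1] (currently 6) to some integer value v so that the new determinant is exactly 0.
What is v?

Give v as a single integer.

det is linear in entry M[0][1]: det = old_det + (v - 6) * C_01
Cofactor C_01 = -1
Want det = 0: -6 + (v - 6) * -1 = 0
  (v - 6) = 6 / -1 = -6
  v = 6 + (-6) = 0

Answer: 0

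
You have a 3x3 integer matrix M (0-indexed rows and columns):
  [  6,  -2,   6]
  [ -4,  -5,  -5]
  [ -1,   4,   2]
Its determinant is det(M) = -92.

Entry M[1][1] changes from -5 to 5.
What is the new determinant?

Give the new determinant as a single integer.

det is linear in row 1: changing M[1][1] by delta changes det by delta * cofactor(1,1).
Cofactor C_11 = (-1)^(1+1) * minor(1,1) = 18
Entry delta = 5 - -5 = 10
Det delta = 10 * 18 = 180
New det = -92 + 180 = 88

Answer: 88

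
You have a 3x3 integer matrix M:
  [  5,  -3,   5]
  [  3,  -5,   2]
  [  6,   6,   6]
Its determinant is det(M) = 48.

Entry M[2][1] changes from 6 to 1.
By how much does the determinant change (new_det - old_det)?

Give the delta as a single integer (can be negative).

Answer: -25

Derivation:
Cofactor C_21 = 5
Entry delta = 1 - 6 = -5
Det delta = entry_delta * cofactor = -5 * 5 = -25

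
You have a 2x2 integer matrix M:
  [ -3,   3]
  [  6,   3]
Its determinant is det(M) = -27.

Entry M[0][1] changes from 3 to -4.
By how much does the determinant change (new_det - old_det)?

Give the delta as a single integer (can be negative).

Answer: 42

Derivation:
Cofactor C_01 = -6
Entry delta = -4 - 3 = -7
Det delta = entry_delta * cofactor = -7 * -6 = 42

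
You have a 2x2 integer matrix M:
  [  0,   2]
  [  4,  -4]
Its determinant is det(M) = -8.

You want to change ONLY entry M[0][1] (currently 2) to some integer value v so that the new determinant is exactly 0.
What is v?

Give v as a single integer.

Answer: 0

Derivation:
det is linear in entry M[0][1]: det = old_det + (v - 2) * C_01
Cofactor C_01 = -4
Want det = 0: -8 + (v - 2) * -4 = 0
  (v - 2) = 8 / -4 = -2
  v = 2 + (-2) = 0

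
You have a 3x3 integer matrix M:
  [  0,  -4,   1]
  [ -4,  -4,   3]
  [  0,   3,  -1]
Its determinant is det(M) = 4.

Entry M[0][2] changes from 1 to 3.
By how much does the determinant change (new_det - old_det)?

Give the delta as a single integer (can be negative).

Cofactor C_02 = -12
Entry delta = 3 - 1 = 2
Det delta = entry_delta * cofactor = 2 * -12 = -24

Answer: -24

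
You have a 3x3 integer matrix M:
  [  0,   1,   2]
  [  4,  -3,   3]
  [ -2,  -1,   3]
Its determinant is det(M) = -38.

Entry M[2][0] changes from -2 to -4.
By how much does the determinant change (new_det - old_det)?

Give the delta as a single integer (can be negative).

Answer: -18

Derivation:
Cofactor C_20 = 9
Entry delta = -4 - -2 = -2
Det delta = entry_delta * cofactor = -2 * 9 = -18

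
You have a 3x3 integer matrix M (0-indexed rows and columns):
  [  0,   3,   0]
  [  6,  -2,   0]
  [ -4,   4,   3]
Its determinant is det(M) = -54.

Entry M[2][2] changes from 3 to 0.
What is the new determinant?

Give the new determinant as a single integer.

det is linear in row 2: changing M[2][2] by delta changes det by delta * cofactor(2,2).
Cofactor C_22 = (-1)^(2+2) * minor(2,2) = -18
Entry delta = 0 - 3 = -3
Det delta = -3 * -18 = 54
New det = -54 + 54 = 0

Answer: 0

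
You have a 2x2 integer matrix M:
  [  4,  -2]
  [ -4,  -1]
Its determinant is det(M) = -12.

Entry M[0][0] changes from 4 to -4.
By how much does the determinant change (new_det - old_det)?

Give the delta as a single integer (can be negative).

Answer: 8

Derivation:
Cofactor C_00 = -1
Entry delta = -4 - 4 = -8
Det delta = entry_delta * cofactor = -8 * -1 = 8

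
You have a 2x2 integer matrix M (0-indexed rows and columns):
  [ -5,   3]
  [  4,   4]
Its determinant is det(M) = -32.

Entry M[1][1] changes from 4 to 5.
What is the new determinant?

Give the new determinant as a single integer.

det is linear in row 1: changing M[1][1] by delta changes det by delta * cofactor(1,1).
Cofactor C_11 = (-1)^(1+1) * minor(1,1) = -5
Entry delta = 5 - 4 = 1
Det delta = 1 * -5 = -5
New det = -32 + -5 = -37

Answer: -37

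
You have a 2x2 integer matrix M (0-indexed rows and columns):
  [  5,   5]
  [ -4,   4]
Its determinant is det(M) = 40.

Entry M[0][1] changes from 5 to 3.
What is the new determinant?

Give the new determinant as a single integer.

Answer: 32

Derivation:
det is linear in row 0: changing M[0][1] by delta changes det by delta * cofactor(0,1).
Cofactor C_01 = (-1)^(0+1) * minor(0,1) = 4
Entry delta = 3 - 5 = -2
Det delta = -2 * 4 = -8
New det = 40 + -8 = 32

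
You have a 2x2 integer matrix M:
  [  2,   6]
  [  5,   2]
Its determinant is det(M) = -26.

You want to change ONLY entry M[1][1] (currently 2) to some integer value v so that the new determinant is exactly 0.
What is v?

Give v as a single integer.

det is linear in entry M[1][1]: det = old_det + (v - 2) * C_11
Cofactor C_11 = 2
Want det = 0: -26 + (v - 2) * 2 = 0
  (v - 2) = 26 / 2 = 13
  v = 2 + (13) = 15

Answer: 15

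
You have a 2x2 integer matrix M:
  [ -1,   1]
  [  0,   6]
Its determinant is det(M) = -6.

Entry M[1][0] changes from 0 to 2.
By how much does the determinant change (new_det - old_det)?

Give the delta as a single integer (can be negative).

Cofactor C_10 = -1
Entry delta = 2 - 0 = 2
Det delta = entry_delta * cofactor = 2 * -1 = -2

Answer: -2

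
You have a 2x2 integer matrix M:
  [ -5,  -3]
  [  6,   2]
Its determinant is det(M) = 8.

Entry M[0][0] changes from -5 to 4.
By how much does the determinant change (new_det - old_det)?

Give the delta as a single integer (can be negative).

Cofactor C_00 = 2
Entry delta = 4 - -5 = 9
Det delta = entry_delta * cofactor = 9 * 2 = 18

Answer: 18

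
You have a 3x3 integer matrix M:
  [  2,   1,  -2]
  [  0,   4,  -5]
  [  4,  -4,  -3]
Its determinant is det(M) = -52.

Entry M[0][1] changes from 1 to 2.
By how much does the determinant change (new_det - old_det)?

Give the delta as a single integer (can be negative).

Answer: -20

Derivation:
Cofactor C_01 = -20
Entry delta = 2 - 1 = 1
Det delta = entry_delta * cofactor = 1 * -20 = -20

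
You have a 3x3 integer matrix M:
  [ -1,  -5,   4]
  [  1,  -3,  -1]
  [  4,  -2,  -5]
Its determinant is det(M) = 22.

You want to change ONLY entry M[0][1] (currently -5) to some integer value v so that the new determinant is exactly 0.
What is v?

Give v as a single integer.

Answer: -27

Derivation:
det is linear in entry M[0][1]: det = old_det + (v - -5) * C_01
Cofactor C_01 = 1
Want det = 0: 22 + (v - -5) * 1 = 0
  (v - -5) = -22 / 1 = -22
  v = -5 + (-22) = -27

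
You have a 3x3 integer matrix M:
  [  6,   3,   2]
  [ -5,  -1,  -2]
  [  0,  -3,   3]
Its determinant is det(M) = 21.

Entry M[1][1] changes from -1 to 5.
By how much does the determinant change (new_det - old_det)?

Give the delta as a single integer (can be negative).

Cofactor C_11 = 18
Entry delta = 5 - -1 = 6
Det delta = entry_delta * cofactor = 6 * 18 = 108

Answer: 108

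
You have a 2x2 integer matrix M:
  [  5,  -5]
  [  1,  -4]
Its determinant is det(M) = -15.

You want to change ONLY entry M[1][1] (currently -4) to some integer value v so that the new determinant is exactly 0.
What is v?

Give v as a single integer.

Answer: -1

Derivation:
det is linear in entry M[1][1]: det = old_det + (v - -4) * C_11
Cofactor C_11 = 5
Want det = 0: -15 + (v - -4) * 5 = 0
  (v - -4) = 15 / 5 = 3
  v = -4 + (3) = -1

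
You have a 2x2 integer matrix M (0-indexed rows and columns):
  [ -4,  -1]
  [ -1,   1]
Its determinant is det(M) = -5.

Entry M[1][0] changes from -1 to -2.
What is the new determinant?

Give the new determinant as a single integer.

Answer: -6

Derivation:
det is linear in row 1: changing M[1][0] by delta changes det by delta * cofactor(1,0).
Cofactor C_10 = (-1)^(1+0) * minor(1,0) = 1
Entry delta = -2 - -1 = -1
Det delta = -1 * 1 = -1
New det = -5 + -1 = -6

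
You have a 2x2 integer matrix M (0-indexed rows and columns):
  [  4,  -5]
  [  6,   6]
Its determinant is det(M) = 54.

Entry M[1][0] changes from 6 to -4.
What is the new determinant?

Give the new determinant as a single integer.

Answer: 4

Derivation:
det is linear in row 1: changing M[1][0] by delta changes det by delta * cofactor(1,0).
Cofactor C_10 = (-1)^(1+0) * minor(1,0) = 5
Entry delta = -4 - 6 = -10
Det delta = -10 * 5 = -50
New det = 54 + -50 = 4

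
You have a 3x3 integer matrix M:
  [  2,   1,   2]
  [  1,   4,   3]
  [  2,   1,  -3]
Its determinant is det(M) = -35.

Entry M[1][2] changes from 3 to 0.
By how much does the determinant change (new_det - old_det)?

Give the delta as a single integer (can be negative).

Cofactor C_12 = 0
Entry delta = 0 - 3 = -3
Det delta = entry_delta * cofactor = -3 * 0 = 0

Answer: 0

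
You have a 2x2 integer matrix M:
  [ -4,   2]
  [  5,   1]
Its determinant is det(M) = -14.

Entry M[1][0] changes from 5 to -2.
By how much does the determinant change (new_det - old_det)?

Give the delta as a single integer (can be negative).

Cofactor C_10 = -2
Entry delta = -2 - 5 = -7
Det delta = entry_delta * cofactor = -7 * -2 = 14

Answer: 14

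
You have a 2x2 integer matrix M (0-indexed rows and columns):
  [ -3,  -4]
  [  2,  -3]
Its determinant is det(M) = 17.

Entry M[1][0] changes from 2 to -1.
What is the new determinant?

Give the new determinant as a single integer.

Answer: 5

Derivation:
det is linear in row 1: changing M[1][0] by delta changes det by delta * cofactor(1,0).
Cofactor C_10 = (-1)^(1+0) * minor(1,0) = 4
Entry delta = -1 - 2 = -3
Det delta = -3 * 4 = -12
New det = 17 + -12 = 5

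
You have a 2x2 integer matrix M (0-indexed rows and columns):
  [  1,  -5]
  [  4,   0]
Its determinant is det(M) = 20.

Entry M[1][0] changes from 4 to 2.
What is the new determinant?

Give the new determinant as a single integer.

det is linear in row 1: changing M[1][0] by delta changes det by delta * cofactor(1,0).
Cofactor C_10 = (-1)^(1+0) * minor(1,0) = 5
Entry delta = 2 - 4 = -2
Det delta = -2 * 5 = -10
New det = 20 + -10 = 10

Answer: 10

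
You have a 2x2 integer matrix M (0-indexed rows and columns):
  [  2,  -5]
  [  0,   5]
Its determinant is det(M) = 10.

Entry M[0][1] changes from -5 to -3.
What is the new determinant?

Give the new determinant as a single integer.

Answer: 10

Derivation:
det is linear in row 0: changing M[0][1] by delta changes det by delta * cofactor(0,1).
Cofactor C_01 = (-1)^(0+1) * minor(0,1) = 0
Entry delta = -3 - -5 = 2
Det delta = 2 * 0 = 0
New det = 10 + 0 = 10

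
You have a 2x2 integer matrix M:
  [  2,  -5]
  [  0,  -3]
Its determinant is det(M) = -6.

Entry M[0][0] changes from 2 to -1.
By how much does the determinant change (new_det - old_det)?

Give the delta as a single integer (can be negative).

Answer: 9

Derivation:
Cofactor C_00 = -3
Entry delta = -1 - 2 = -3
Det delta = entry_delta * cofactor = -3 * -3 = 9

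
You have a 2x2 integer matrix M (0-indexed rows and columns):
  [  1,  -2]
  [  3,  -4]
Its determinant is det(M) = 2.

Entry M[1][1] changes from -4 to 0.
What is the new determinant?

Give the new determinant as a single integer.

det is linear in row 1: changing M[1][1] by delta changes det by delta * cofactor(1,1).
Cofactor C_11 = (-1)^(1+1) * minor(1,1) = 1
Entry delta = 0 - -4 = 4
Det delta = 4 * 1 = 4
New det = 2 + 4 = 6

Answer: 6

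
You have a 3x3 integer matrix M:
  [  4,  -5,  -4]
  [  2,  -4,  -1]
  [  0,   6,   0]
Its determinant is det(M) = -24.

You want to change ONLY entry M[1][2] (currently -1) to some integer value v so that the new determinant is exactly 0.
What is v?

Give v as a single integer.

det is linear in entry M[1][2]: det = old_det + (v - -1) * C_12
Cofactor C_12 = -24
Want det = 0: -24 + (v - -1) * -24 = 0
  (v - -1) = 24 / -24 = -1
  v = -1 + (-1) = -2

Answer: -2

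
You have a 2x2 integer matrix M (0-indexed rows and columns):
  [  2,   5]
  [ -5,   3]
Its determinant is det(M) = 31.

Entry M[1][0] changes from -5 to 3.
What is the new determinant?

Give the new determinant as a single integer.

det is linear in row 1: changing M[1][0] by delta changes det by delta * cofactor(1,0).
Cofactor C_10 = (-1)^(1+0) * minor(1,0) = -5
Entry delta = 3 - -5 = 8
Det delta = 8 * -5 = -40
New det = 31 + -40 = -9

Answer: -9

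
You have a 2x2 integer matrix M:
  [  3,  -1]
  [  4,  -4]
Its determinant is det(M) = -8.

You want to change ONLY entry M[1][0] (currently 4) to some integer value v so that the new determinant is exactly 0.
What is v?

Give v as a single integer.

Answer: 12

Derivation:
det is linear in entry M[1][0]: det = old_det + (v - 4) * C_10
Cofactor C_10 = 1
Want det = 0: -8 + (v - 4) * 1 = 0
  (v - 4) = 8 / 1 = 8
  v = 4 + (8) = 12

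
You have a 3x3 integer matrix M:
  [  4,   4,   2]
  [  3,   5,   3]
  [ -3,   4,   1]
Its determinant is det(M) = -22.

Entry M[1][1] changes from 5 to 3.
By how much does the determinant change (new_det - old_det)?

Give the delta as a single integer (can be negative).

Cofactor C_11 = 10
Entry delta = 3 - 5 = -2
Det delta = entry_delta * cofactor = -2 * 10 = -20

Answer: -20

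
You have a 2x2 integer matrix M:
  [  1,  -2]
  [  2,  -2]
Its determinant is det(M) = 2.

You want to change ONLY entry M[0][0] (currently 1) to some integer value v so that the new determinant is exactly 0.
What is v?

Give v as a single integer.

det is linear in entry M[0][0]: det = old_det + (v - 1) * C_00
Cofactor C_00 = -2
Want det = 0: 2 + (v - 1) * -2 = 0
  (v - 1) = -2 / -2 = 1
  v = 1 + (1) = 2

Answer: 2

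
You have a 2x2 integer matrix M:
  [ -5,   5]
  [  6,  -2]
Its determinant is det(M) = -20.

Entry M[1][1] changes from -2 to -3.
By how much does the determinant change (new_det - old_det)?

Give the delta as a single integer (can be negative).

Answer: 5

Derivation:
Cofactor C_11 = -5
Entry delta = -3 - -2 = -1
Det delta = entry_delta * cofactor = -1 * -5 = 5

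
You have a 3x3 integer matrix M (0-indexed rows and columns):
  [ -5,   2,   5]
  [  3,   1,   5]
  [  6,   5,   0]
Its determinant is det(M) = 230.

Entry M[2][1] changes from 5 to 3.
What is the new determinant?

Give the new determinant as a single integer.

det is linear in row 2: changing M[2][1] by delta changes det by delta * cofactor(2,1).
Cofactor C_21 = (-1)^(2+1) * minor(2,1) = 40
Entry delta = 3 - 5 = -2
Det delta = -2 * 40 = -80
New det = 230 + -80 = 150

Answer: 150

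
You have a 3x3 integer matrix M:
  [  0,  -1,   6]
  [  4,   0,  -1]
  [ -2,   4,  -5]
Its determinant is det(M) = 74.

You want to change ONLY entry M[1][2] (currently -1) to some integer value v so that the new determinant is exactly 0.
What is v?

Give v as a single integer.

Answer: -38

Derivation:
det is linear in entry M[1][2]: det = old_det + (v - -1) * C_12
Cofactor C_12 = 2
Want det = 0: 74 + (v - -1) * 2 = 0
  (v - -1) = -74 / 2 = -37
  v = -1 + (-37) = -38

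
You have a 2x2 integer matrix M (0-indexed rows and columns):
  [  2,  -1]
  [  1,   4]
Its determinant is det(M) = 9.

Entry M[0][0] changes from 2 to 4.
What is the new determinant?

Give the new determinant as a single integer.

Answer: 17

Derivation:
det is linear in row 0: changing M[0][0] by delta changes det by delta * cofactor(0,0).
Cofactor C_00 = (-1)^(0+0) * minor(0,0) = 4
Entry delta = 4 - 2 = 2
Det delta = 2 * 4 = 8
New det = 9 + 8 = 17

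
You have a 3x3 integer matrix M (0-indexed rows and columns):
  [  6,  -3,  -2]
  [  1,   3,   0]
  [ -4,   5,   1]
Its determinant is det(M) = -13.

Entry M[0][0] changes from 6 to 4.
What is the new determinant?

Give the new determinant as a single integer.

det is linear in row 0: changing M[0][0] by delta changes det by delta * cofactor(0,0).
Cofactor C_00 = (-1)^(0+0) * minor(0,0) = 3
Entry delta = 4 - 6 = -2
Det delta = -2 * 3 = -6
New det = -13 + -6 = -19

Answer: -19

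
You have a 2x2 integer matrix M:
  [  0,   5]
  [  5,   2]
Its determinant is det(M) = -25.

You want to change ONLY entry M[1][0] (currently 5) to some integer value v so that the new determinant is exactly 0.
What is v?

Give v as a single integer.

det is linear in entry M[1][0]: det = old_det + (v - 5) * C_10
Cofactor C_10 = -5
Want det = 0: -25 + (v - 5) * -5 = 0
  (v - 5) = 25 / -5 = -5
  v = 5 + (-5) = 0

Answer: 0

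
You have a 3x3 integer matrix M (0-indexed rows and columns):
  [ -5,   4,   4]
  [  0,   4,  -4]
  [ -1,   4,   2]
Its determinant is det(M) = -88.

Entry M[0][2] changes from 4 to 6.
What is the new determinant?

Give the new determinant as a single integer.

det is linear in row 0: changing M[0][2] by delta changes det by delta * cofactor(0,2).
Cofactor C_02 = (-1)^(0+2) * minor(0,2) = 4
Entry delta = 6 - 4 = 2
Det delta = 2 * 4 = 8
New det = -88 + 8 = -80

Answer: -80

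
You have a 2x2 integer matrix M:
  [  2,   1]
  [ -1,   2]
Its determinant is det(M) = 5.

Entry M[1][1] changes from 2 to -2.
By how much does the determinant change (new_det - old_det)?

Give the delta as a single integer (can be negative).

Cofactor C_11 = 2
Entry delta = -2 - 2 = -4
Det delta = entry_delta * cofactor = -4 * 2 = -8

Answer: -8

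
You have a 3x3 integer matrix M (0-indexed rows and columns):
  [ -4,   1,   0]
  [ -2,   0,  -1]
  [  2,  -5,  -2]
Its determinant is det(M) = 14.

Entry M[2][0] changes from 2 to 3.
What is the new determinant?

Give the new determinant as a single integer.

det is linear in row 2: changing M[2][0] by delta changes det by delta * cofactor(2,0).
Cofactor C_20 = (-1)^(2+0) * minor(2,0) = -1
Entry delta = 3 - 2 = 1
Det delta = 1 * -1 = -1
New det = 14 + -1 = 13

Answer: 13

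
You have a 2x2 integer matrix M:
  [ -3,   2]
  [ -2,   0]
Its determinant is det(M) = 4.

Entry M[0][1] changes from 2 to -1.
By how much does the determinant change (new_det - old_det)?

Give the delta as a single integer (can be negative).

Cofactor C_01 = 2
Entry delta = -1 - 2 = -3
Det delta = entry_delta * cofactor = -3 * 2 = -6

Answer: -6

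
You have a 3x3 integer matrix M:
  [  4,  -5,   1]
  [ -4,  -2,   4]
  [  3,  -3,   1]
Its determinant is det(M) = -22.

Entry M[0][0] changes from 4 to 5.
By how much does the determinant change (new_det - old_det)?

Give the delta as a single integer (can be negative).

Answer: 10

Derivation:
Cofactor C_00 = 10
Entry delta = 5 - 4 = 1
Det delta = entry_delta * cofactor = 1 * 10 = 10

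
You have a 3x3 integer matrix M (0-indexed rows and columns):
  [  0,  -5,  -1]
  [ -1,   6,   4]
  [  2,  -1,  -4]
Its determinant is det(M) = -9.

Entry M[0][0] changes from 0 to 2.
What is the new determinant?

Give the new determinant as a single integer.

Answer: -49

Derivation:
det is linear in row 0: changing M[0][0] by delta changes det by delta * cofactor(0,0).
Cofactor C_00 = (-1)^(0+0) * minor(0,0) = -20
Entry delta = 2 - 0 = 2
Det delta = 2 * -20 = -40
New det = -9 + -40 = -49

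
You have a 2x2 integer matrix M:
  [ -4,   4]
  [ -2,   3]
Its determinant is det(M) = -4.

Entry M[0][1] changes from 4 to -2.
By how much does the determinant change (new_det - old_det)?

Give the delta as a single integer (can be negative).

Cofactor C_01 = 2
Entry delta = -2 - 4 = -6
Det delta = entry_delta * cofactor = -6 * 2 = -12

Answer: -12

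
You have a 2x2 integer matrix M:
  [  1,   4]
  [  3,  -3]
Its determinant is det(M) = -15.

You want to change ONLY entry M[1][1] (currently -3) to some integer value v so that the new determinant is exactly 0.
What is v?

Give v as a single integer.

det is linear in entry M[1][1]: det = old_det + (v - -3) * C_11
Cofactor C_11 = 1
Want det = 0: -15 + (v - -3) * 1 = 0
  (v - -3) = 15 / 1 = 15
  v = -3 + (15) = 12

Answer: 12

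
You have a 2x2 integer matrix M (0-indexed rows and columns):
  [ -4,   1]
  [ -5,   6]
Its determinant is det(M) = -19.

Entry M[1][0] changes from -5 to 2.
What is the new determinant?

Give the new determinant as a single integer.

Answer: -26

Derivation:
det is linear in row 1: changing M[1][0] by delta changes det by delta * cofactor(1,0).
Cofactor C_10 = (-1)^(1+0) * minor(1,0) = -1
Entry delta = 2 - -5 = 7
Det delta = 7 * -1 = -7
New det = -19 + -7 = -26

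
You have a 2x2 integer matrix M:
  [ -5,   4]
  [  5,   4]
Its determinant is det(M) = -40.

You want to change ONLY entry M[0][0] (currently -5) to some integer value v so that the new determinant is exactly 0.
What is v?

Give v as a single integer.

det is linear in entry M[0][0]: det = old_det + (v - -5) * C_00
Cofactor C_00 = 4
Want det = 0: -40 + (v - -5) * 4 = 0
  (v - -5) = 40 / 4 = 10
  v = -5 + (10) = 5

Answer: 5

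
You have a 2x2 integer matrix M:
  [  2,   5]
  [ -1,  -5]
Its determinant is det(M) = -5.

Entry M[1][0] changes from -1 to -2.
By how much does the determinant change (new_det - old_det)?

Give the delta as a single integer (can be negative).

Answer: 5

Derivation:
Cofactor C_10 = -5
Entry delta = -2 - -1 = -1
Det delta = entry_delta * cofactor = -1 * -5 = 5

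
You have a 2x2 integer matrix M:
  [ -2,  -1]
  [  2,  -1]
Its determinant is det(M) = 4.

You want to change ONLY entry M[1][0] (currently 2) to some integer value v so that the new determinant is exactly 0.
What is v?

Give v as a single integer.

Answer: -2

Derivation:
det is linear in entry M[1][0]: det = old_det + (v - 2) * C_10
Cofactor C_10 = 1
Want det = 0: 4 + (v - 2) * 1 = 0
  (v - 2) = -4 / 1 = -4
  v = 2 + (-4) = -2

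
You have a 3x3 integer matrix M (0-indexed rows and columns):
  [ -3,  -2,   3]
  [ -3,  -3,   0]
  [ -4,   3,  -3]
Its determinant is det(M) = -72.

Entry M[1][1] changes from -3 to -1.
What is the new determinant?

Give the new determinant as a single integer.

Answer: -30

Derivation:
det is linear in row 1: changing M[1][1] by delta changes det by delta * cofactor(1,1).
Cofactor C_11 = (-1)^(1+1) * minor(1,1) = 21
Entry delta = -1 - -3 = 2
Det delta = 2 * 21 = 42
New det = -72 + 42 = -30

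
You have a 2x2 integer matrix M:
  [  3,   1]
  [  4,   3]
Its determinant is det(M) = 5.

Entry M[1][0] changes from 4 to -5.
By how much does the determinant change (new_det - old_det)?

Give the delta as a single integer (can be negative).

Answer: 9

Derivation:
Cofactor C_10 = -1
Entry delta = -5 - 4 = -9
Det delta = entry_delta * cofactor = -9 * -1 = 9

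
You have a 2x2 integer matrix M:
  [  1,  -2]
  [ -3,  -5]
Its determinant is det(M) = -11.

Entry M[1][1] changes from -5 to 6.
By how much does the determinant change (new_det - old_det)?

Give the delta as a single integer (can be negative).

Cofactor C_11 = 1
Entry delta = 6 - -5 = 11
Det delta = entry_delta * cofactor = 11 * 1 = 11

Answer: 11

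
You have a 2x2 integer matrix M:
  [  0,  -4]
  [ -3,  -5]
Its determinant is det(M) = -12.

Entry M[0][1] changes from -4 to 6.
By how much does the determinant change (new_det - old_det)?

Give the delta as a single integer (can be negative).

Cofactor C_01 = 3
Entry delta = 6 - -4 = 10
Det delta = entry_delta * cofactor = 10 * 3 = 30

Answer: 30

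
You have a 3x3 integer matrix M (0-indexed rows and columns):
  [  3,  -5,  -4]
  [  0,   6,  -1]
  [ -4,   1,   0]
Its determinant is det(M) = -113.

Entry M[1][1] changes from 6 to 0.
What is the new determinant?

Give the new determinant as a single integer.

det is linear in row 1: changing M[1][1] by delta changes det by delta * cofactor(1,1).
Cofactor C_11 = (-1)^(1+1) * minor(1,1) = -16
Entry delta = 0 - 6 = -6
Det delta = -6 * -16 = 96
New det = -113 + 96 = -17

Answer: -17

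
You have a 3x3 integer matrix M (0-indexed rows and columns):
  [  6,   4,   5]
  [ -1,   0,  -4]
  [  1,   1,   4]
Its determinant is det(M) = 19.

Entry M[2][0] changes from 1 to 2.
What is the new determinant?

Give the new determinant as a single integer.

Answer: 3

Derivation:
det is linear in row 2: changing M[2][0] by delta changes det by delta * cofactor(2,0).
Cofactor C_20 = (-1)^(2+0) * minor(2,0) = -16
Entry delta = 2 - 1 = 1
Det delta = 1 * -16 = -16
New det = 19 + -16 = 3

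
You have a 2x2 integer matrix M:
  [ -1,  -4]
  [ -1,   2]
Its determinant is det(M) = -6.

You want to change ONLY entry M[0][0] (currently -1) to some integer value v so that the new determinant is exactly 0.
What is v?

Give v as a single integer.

det is linear in entry M[0][0]: det = old_det + (v - -1) * C_00
Cofactor C_00 = 2
Want det = 0: -6 + (v - -1) * 2 = 0
  (v - -1) = 6 / 2 = 3
  v = -1 + (3) = 2

Answer: 2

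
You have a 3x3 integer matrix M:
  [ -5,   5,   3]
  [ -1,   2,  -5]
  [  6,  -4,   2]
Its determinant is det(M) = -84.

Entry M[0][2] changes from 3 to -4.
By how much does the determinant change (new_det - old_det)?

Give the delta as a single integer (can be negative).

Cofactor C_02 = -8
Entry delta = -4 - 3 = -7
Det delta = entry_delta * cofactor = -7 * -8 = 56

Answer: 56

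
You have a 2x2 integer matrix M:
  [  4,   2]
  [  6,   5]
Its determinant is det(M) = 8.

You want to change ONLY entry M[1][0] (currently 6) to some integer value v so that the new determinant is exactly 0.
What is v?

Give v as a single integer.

Answer: 10

Derivation:
det is linear in entry M[1][0]: det = old_det + (v - 6) * C_10
Cofactor C_10 = -2
Want det = 0: 8 + (v - 6) * -2 = 0
  (v - 6) = -8 / -2 = 4
  v = 6 + (4) = 10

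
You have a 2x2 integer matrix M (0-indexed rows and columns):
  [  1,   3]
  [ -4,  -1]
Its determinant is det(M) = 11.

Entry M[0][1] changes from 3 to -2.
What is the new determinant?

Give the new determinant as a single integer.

det is linear in row 0: changing M[0][1] by delta changes det by delta * cofactor(0,1).
Cofactor C_01 = (-1)^(0+1) * minor(0,1) = 4
Entry delta = -2 - 3 = -5
Det delta = -5 * 4 = -20
New det = 11 + -20 = -9

Answer: -9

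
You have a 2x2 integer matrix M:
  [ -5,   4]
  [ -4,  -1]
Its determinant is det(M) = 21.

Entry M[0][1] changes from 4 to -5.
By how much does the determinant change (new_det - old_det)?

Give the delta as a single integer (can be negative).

Cofactor C_01 = 4
Entry delta = -5 - 4 = -9
Det delta = entry_delta * cofactor = -9 * 4 = -36

Answer: -36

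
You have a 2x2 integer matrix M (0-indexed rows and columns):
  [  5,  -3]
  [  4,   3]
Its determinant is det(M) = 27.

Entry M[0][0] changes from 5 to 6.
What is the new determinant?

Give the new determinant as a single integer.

Answer: 30

Derivation:
det is linear in row 0: changing M[0][0] by delta changes det by delta * cofactor(0,0).
Cofactor C_00 = (-1)^(0+0) * minor(0,0) = 3
Entry delta = 6 - 5 = 1
Det delta = 1 * 3 = 3
New det = 27 + 3 = 30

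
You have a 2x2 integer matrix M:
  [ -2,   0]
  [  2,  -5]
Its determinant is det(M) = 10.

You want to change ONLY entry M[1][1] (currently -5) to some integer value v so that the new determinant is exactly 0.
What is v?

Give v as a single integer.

Answer: 0

Derivation:
det is linear in entry M[1][1]: det = old_det + (v - -5) * C_11
Cofactor C_11 = -2
Want det = 0: 10 + (v - -5) * -2 = 0
  (v - -5) = -10 / -2 = 5
  v = -5 + (5) = 0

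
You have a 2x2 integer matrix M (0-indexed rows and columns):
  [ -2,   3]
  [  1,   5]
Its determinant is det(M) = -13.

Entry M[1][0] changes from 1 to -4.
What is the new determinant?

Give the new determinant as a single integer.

det is linear in row 1: changing M[1][0] by delta changes det by delta * cofactor(1,0).
Cofactor C_10 = (-1)^(1+0) * minor(1,0) = -3
Entry delta = -4 - 1 = -5
Det delta = -5 * -3 = 15
New det = -13 + 15 = 2

Answer: 2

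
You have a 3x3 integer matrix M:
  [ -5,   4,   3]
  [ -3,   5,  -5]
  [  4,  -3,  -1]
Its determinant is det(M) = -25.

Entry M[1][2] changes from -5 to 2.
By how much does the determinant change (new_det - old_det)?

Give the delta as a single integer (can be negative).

Cofactor C_12 = 1
Entry delta = 2 - -5 = 7
Det delta = entry_delta * cofactor = 7 * 1 = 7

Answer: 7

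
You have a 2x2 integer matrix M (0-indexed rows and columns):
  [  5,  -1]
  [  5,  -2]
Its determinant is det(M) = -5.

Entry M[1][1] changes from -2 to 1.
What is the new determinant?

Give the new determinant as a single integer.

det is linear in row 1: changing M[1][1] by delta changes det by delta * cofactor(1,1).
Cofactor C_11 = (-1)^(1+1) * minor(1,1) = 5
Entry delta = 1 - -2 = 3
Det delta = 3 * 5 = 15
New det = -5 + 15 = 10

Answer: 10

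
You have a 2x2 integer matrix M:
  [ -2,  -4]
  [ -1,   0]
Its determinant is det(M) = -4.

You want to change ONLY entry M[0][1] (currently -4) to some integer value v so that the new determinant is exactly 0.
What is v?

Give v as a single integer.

det is linear in entry M[0][1]: det = old_det + (v - -4) * C_01
Cofactor C_01 = 1
Want det = 0: -4 + (v - -4) * 1 = 0
  (v - -4) = 4 / 1 = 4
  v = -4 + (4) = 0

Answer: 0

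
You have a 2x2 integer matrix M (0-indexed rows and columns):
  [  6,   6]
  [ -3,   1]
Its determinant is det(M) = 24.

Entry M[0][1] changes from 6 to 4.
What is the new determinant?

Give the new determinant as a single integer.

det is linear in row 0: changing M[0][1] by delta changes det by delta * cofactor(0,1).
Cofactor C_01 = (-1)^(0+1) * minor(0,1) = 3
Entry delta = 4 - 6 = -2
Det delta = -2 * 3 = -6
New det = 24 + -6 = 18

Answer: 18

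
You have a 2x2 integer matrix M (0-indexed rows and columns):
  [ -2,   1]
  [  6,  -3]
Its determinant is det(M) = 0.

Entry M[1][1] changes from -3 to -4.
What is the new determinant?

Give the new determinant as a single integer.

det is linear in row 1: changing M[1][1] by delta changes det by delta * cofactor(1,1).
Cofactor C_11 = (-1)^(1+1) * minor(1,1) = -2
Entry delta = -4 - -3 = -1
Det delta = -1 * -2 = 2
New det = 0 + 2 = 2

Answer: 2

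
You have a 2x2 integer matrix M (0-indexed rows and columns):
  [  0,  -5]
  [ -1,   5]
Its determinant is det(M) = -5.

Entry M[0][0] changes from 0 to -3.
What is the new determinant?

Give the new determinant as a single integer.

Answer: -20

Derivation:
det is linear in row 0: changing M[0][0] by delta changes det by delta * cofactor(0,0).
Cofactor C_00 = (-1)^(0+0) * minor(0,0) = 5
Entry delta = -3 - 0 = -3
Det delta = -3 * 5 = -15
New det = -5 + -15 = -20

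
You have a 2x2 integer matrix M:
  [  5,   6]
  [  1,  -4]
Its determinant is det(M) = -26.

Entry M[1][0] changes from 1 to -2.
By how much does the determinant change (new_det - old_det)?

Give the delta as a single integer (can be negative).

Answer: 18

Derivation:
Cofactor C_10 = -6
Entry delta = -2 - 1 = -3
Det delta = entry_delta * cofactor = -3 * -6 = 18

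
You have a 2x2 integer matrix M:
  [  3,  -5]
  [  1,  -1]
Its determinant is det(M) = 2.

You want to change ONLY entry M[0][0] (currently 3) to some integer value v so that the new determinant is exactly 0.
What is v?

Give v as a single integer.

Answer: 5

Derivation:
det is linear in entry M[0][0]: det = old_det + (v - 3) * C_00
Cofactor C_00 = -1
Want det = 0: 2 + (v - 3) * -1 = 0
  (v - 3) = -2 / -1 = 2
  v = 3 + (2) = 5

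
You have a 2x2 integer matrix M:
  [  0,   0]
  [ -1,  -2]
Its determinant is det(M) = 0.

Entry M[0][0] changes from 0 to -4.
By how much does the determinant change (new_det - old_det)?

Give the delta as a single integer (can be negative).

Cofactor C_00 = -2
Entry delta = -4 - 0 = -4
Det delta = entry_delta * cofactor = -4 * -2 = 8

Answer: 8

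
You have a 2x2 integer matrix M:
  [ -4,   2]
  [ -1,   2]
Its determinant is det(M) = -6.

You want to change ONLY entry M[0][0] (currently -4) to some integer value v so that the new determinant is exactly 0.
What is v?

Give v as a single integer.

det is linear in entry M[0][0]: det = old_det + (v - -4) * C_00
Cofactor C_00 = 2
Want det = 0: -6 + (v - -4) * 2 = 0
  (v - -4) = 6 / 2 = 3
  v = -4 + (3) = -1

Answer: -1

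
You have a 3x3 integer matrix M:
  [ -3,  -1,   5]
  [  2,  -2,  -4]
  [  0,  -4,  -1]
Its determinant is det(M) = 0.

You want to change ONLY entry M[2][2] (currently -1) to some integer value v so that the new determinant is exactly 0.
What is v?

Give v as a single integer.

det is linear in entry M[2][2]: det = old_det + (v - -1) * C_22
Cofactor C_22 = 8
Want det = 0: 0 + (v - -1) * 8 = 0
  (v - -1) = 0 / 8 = 0
  v = -1 + (0) = -1

Answer: -1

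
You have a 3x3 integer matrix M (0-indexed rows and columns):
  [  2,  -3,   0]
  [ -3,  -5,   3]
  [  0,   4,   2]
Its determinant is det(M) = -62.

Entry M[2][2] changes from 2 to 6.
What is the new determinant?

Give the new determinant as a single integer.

det is linear in row 2: changing M[2][2] by delta changes det by delta * cofactor(2,2).
Cofactor C_22 = (-1)^(2+2) * minor(2,2) = -19
Entry delta = 6 - 2 = 4
Det delta = 4 * -19 = -76
New det = -62 + -76 = -138

Answer: -138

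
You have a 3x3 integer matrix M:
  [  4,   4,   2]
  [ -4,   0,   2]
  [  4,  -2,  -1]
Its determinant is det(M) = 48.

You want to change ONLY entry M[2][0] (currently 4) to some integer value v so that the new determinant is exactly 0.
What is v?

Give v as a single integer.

Answer: -2

Derivation:
det is linear in entry M[2][0]: det = old_det + (v - 4) * C_20
Cofactor C_20 = 8
Want det = 0: 48 + (v - 4) * 8 = 0
  (v - 4) = -48 / 8 = -6
  v = 4 + (-6) = -2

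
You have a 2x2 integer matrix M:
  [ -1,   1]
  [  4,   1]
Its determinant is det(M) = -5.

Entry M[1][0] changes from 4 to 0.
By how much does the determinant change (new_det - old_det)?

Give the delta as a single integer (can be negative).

Answer: 4

Derivation:
Cofactor C_10 = -1
Entry delta = 0 - 4 = -4
Det delta = entry_delta * cofactor = -4 * -1 = 4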